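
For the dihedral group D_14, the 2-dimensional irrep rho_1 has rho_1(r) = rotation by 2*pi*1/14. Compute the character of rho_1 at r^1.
chi_{rho_1}(r^1) = 2*cos(2*pi*1*1/14) = 2*cos(pi/7)

Details: rho_1(r^1) is rotation by angle 2*pi*1*1/14, whose trace is 2*cos(2*pi*1*1/14) = 2*cos(pi/7).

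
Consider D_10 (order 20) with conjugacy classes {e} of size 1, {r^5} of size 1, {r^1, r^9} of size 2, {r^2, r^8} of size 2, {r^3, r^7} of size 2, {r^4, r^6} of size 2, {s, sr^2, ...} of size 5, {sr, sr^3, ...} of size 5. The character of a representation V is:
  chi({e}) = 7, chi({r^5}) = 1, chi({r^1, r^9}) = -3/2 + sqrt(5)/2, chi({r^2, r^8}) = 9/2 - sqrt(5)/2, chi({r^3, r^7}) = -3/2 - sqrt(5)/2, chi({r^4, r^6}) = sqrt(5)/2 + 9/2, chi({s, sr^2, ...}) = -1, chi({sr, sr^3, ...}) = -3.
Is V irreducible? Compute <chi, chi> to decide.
Not irreducible (reducible): <chi, chi> = 10 > 1.

Explanation: <chi, chi> = (1/|G|) sum_C |C| * |chi(C)|^2 = (1/20)[1*|7|^2 + 1*|1|^2 + 2*|-3/2 + sqrt(5)/2|^2 + 2*|9/2 - sqrt(5)/2|^2 + 2*|-3/2 - sqrt(5)/2|^2 + 2*|sqrt(5)/2 + 9/2|^2 + 5*|-1|^2 + 5*|-3|^2]
  = (1/20)[(49) + (1) + (7 - 3*sqrt(5)) + (43 - 9*sqrt(5)) + (3*sqrt(5) + 7) + (9*sqrt(5) + 43) + (5) + (45)] = 200/20 = 10.
A character is irreducible iff <chi, chi> = 1, so this representation is reducible.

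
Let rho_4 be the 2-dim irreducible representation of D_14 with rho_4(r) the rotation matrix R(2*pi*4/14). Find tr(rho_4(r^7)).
chi_{rho_4}(r^7) = 2*cos(2*pi*4*7/14) = 2

Proof sketch: rho_4(r^7) is rotation by angle 2*pi*4*7/14, whose trace is 2*cos(2*pi*4*7/14) = 2.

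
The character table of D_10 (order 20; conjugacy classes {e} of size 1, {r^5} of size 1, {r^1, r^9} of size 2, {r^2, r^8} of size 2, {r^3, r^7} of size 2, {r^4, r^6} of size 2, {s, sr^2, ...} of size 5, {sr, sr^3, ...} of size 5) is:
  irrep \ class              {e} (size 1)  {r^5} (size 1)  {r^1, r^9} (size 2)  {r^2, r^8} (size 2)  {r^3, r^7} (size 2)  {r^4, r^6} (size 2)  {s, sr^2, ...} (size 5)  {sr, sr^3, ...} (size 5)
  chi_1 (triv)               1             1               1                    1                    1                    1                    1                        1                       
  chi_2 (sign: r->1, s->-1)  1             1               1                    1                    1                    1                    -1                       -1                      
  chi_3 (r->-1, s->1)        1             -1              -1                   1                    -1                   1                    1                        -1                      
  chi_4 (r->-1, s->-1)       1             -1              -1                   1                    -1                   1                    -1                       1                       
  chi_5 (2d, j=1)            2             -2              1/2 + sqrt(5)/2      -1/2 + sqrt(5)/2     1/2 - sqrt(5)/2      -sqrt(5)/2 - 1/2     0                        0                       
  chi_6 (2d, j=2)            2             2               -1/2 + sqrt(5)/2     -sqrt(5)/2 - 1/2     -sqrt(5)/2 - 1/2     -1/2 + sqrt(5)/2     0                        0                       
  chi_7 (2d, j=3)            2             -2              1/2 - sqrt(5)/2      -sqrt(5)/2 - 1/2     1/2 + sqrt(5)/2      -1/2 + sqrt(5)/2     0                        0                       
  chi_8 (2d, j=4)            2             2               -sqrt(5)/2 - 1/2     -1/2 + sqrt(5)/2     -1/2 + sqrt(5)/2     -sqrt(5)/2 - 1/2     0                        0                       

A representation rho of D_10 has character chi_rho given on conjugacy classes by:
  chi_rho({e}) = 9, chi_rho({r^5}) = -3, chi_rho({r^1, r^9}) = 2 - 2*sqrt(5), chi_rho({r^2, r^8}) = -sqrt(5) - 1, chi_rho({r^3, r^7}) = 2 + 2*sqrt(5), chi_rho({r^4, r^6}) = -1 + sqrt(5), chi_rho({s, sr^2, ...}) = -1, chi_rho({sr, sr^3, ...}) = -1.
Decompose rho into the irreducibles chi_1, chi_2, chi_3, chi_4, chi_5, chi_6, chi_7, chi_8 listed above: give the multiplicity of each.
Multiplicities: chi_1: 0, chi_2: 1, chi_3: 0, chi_4: 0, chi_5: 0, chi_6: 0, chi_7: 3, chi_8: 1.

Explanation: Use <chi_rho, chi> = (1/|G|) sum_C |C| * chi_rho(C) * conj(chi(C)) with |G| = 20 for each irreducible chi in the table:
  <chi_rho, chi_1> = (1/20)[1*(9)*conj(1) + 1*(-3)*conj(1) + 2*(2 - 2*sqrt(5))*conj(1) + 2*(-sqrt(5) - 1)*conj(1) + 2*(2 + 2*sqrt(5))*conj(1) + 2*(-1 + sqrt(5))*conj(1) + 5*(-1)*conj(1) + 5*(-1)*conj(1)]
      = (1/20)[(9) + (-3) + (4 - 4*sqrt(5)) + (-2*sqrt(5) - 2) + (4 + 4*sqrt(5)) + (-2 + 2*sqrt(5)) + (-5) + (-5)] = 0/20 = 0
  <chi_rho, chi_2> = (1/20)[1*(9)*conj(1) + 1*(-3)*conj(1) + 2*(2 - 2*sqrt(5))*conj(1) + 2*(-sqrt(5) - 1)*conj(1) + 2*(2 + 2*sqrt(5))*conj(1) + 2*(-1 + sqrt(5))*conj(1) + 5*(-1)*conj(-1) + 5*(-1)*conj(-1)]
      = (1/20)[(9) + (-3) + (4 - 4*sqrt(5)) + (-2*sqrt(5) - 2) + (4 + 4*sqrt(5)) + (-2 + 2*sqrt(5)) + (5) + (5)] = 20/20 = 1
  <chi_rho, chi_3> = (1/20)[1*(9)*conj(1) + 1*(-3)*conj(-1) + 2*(2 - 2*sqrt(5))*conj(-1) + 2*(-sqrt(5) - 1)*conj(1) + 2*(2 + 2*sqrt(5))*conj(-1) + 2*(-1 + sqrt(5))*conj(1) + 5*(-1)*conj(1) + 5*(-1)*conj(-1)]
      = (1/20)[(9) + (3) + (-4 + 4*sqrt(5)) + (-2*sqrt(5) - 2) + (-4*sqrt(5) - 4) + (-2 + 2*sqrt(5)) + (-5) + (5)] = 0/20 = 0
  <chi_rho, chi_4> = (1/20)[1*(9)*conj(1) + 1*(-3)*conj(-1) + 2*(2 - 2*sqrt(5))*conj(-1) + 2*(-sqrt(5) - 1)*conj(1) + 2*(2 + 2*sqrt(5))*conj(-1) + 2*(-1 + sqrt(5))*conj(1) + 5*(-1)*conj(-1) + 5*(-1)*conj(1)]
      = (1/20)[(9) + (3) + (-4 + 4*sqrt(5)) + (-2*sqrt(5) - 2) + (-4*sqrt(5) - 4) + (-2 + 2*sqrt(5)) + (5) + (-5)] = 0/20 = 0
  <chi_rho, chi_5> = (1/20)[1*(9)*conj(2) + 1*(-3)*conj(-2) + 2*(2 - 2*sqrt(5))*conj(1/2 + sqrt(5)/2) + 2*(-sqrt(5) - 1)*conj(-1/2 + sqrt(5)/2) + 2*(2 + 2*sqrt(5))*conj(1/2 - sqrt(5)/2) + 2*(-1 + sqrt(5))*conj(-sqrt(5)/2 - 1/2) + 5*(-1)*conj(0) + 5*(-1)*conj(0)]
      = (1/20)[(18) + (6) + (-8) + (-4) + (-8) + (-4) + (0) + (0)] = 0/20 = 0
  <chi_rho, chi_6> = (1/20)[1*(9)*conj(2) + 1*(-3)*conj(2) + 2*(2 - 2*sqrt(5))*conj(-1/2 + sqrt(5)/2) + 2*(-sqrt(5) - 1)*conj(-sqrt(5)/2 - 1/2) + 2*(2 + 2*sqrt(5))*conj(-sqrt(5)/2 - 1/2) + 2*(-1 + sqrt(5))*conj(-1/2 + sqrt(5)/2) + 5*(-1)*conj(0) + 5*(-1)*conj(0)]
      = (1/20)[(18) + (-6) + (-12 + 4*sqrt(5)) + (2*sqrt(5) + 6) + (-12 - 4*sqrt(5)) + (6 - 2*sqrt(5)) + (0) + (0)] = 0/20 = 0
  <chi_rho, chi_7> = (1/20)[1*(9)*conj(2) + 1*(-3)*conj(-2) + 2*(2 - 2*sqrt(5))*conj(1/2 - sqrt(5)/2) + 2*(-sqrt(5) - 1)*conj(-sqrt(5)/2 - 1/2) + 2*(2 + 2*sqrt(5))*conj(1/2 + sqrt(5)/2) + 2*(-1 + sqrt(5))*conj(-1/2 + sqrt(5)/2) + 5*(-1)*conj(0) + 5*(-1)*conj(0)]
      = (1/20)[(18) + (6) + (12 - 4*sqrt(5)) + (2*sqrt(5) + 6) + (4*sqrt(5) + 12) + (6 - 2*sqrt(5)) + (0) + (0)] = 60/20 = 3
  <chi_rho, chi_8> = (1/20)[1*(9)*conj(2) + 1*(-3)*conj(2) + 2*(2 - 2*sqrt(5))*conj(-sqrt(5)/2 - 1/2) + 2*(-sqrt(5) - 1)*conj(-1/2 + sqrt(5)/2) + 2*(2 + 2*sqrt(5))*conj(-1/2 + sqrt(5)/2) + 2*(-1 + sqrt(5))*conj(-sqrt(5)/2 - 1/2) + 5*(-1)*conj(0) + 5*(-1)*conj(0)]
      = (1/20)[(18) + (-6) + (8) + (-4) + (8) + (-4) + (0) + (0)] = 20/20 = 1
Dimension check: dim(rho) = sum (mult * dim) = 0*1 + 1*1 + 0*1 + 0*1 + 0*2 + 0*2 + 3*2 + 1*2 = 9 = chi_rho(e) = 9.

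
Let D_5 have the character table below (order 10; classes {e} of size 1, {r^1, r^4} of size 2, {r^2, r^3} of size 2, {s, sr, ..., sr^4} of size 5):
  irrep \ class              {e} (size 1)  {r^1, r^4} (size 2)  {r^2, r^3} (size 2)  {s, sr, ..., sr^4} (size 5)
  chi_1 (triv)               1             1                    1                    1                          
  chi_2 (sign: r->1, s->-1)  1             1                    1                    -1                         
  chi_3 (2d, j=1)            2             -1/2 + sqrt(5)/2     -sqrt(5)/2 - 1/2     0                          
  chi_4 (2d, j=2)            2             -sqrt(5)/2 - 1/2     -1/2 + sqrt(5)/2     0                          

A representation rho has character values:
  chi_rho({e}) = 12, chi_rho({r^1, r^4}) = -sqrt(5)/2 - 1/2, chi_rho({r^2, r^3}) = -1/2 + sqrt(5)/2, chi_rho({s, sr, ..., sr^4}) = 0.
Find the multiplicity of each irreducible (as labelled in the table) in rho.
Multiplicities: chi_1: 1, chi_2: 1, chi_3: 2, chi_4: 3.

Use <chi_rho, chi> = (1/|G|) sum_C |C| * chi_rho(C) * conj(chi(C)) with |G| = 10 for each irreducible chi in the table:
  <chi_rho, chi_1> = (1/10)[1*(12)*conj(1) + 2*(-sqrt(5)/2 - 1/2)*conj(1) + 2*(-1/2 + sqrt(5)/2)*conj(1) + 5*(0)*conj(1)]
      = (1/10)[(12) + (-sqrt(5) - 1) + (-1 + sqrt(5)) + (0)] = 10/10 = 1
  <chi_rho, chi_2> = (1/10)[1*(12)*conj(1) + 2*(-sqrt(5)/2 - 1/2)*conj(1) + 2*(-1/2 + sqrt(5)/2)*conj(1) + 5*(0)*conj(-1)]
      = (1/10)[(12) + (-sqrt(5) - 1) + (-1 + sqrt(5)) + (0)] = 10/10 = 1
  <chi_rho, chi_3> = (1/10)[1*(12)*conj(2) + 2*(-sqrt(5)/2 - 1/2)*conj(-1/2 + sqrt(5)/2) + 2*(-1/2 + sqrt(5)/2)*conj(-sqrt(5)/2 - 1/2) + 5*(0)*conj(0)]
      = (1/10)[(24) + (-2) + (-2) + (0)] = 20/10 = 2
  <chi_rho, chi_4> = (1/10)[1*(12)*conj(2) + 2*(-sqrt(5)/2 - 1/2)*conj(-sqrt(5)/2 - 1/2) + 2*(-1/2 + sqrt(5)/2)*conj(-1/2 + sqrt(5)/2) + 5*(0)*conj(0)]
      = (1/10)[(24) + (sqrt(5) + 3) + (3 - sqrt(5)) + (0)] = 30/10 = 3
Dimension check: dim(rho) = sum (mult * dim) = 1*1 + 1*1 + 2*2 + 3*2 = 12 = chi_rho(e) = 12.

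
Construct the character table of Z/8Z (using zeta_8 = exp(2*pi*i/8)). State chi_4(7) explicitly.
Character table of Z/8Z (irreps indexed chi_0,...,chi_7 with chi_k(m) = zeta_8^(k*m), zeta_8 = exp(2*pi*i/8)):
  irrep \ class  {0} (size 1)  {1} (size 1)    {2} (size 1)  {3} (size 1)    {4} (size 1)  {5} (size 1)    {6} (size 1)  {7} (size 1)  
  chi_0          1             1               1             1               1             1               1             1             
  chi_1          1             exp(I*pi/4)     I             exp(3*I*pi/4)   -1            exp(-3*I*pi/4)  -I            exp(-I*pi/4)  
  chi_2          1             I               -1            -I              1             I               -1            -I            
  chi_3          1             exp(3*I*pi/4)   -I            exp(I*pi/4)     -1            exp(-I*pi/4)    I             exp(-3*I*pi/4)
  chi_4          1             -1              1             -1              1             -1              1             -1            
  chi_5          1             exp(-3*I*pi/4)  I             exp(-I*pi/4)    -1            exp(I*pi/4)     -I            exp(3*I*pi/4) 
  chi_6          1             -I              -1            I               1             -I              -1            I             
  chi_7          1             exp(-I*pi/4)    -I            exp(-3*I*pi/4)  -1            exp(3*I*pi/4)   I             exp(I*pi/4)   

Spot check: chi_4(7) = zeta_8^(4*7) = zeta_8^28 = -1.

Why: Z/8Z is abelian, so all 8 irreducible complex representations are 1-dimensional. They are given by chi_k(m) = zeta_8^(k*m) for k = 0,...,7. Row orthogonality: sum_m chi_k(m) conj(chi_l(m)) = 8 * [k = l].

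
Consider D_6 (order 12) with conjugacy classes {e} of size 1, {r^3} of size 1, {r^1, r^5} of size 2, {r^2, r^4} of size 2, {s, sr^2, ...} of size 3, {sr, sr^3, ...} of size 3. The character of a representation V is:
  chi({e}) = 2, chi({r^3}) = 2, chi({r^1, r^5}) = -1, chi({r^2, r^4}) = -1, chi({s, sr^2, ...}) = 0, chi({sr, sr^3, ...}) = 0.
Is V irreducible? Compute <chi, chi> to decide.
Irreducible: <chi, chi> = 1.

Solution. <chi, chi> = (1/|G|) sum_C |C| * |chi(C)|^2 = (1/12)[1*|2|^2 + 1*|2|^2 + 2*|-1|^2 + 2*|-1|^2 + 3*|0|^2 + 3*|0|^2]
  = (1/12)[(4) + (4) + (2) + (2) + (0) + (0)] = 12/12 = 1.
A character is irreducible iff <chi, chi> = 1, so this representation is irreducible.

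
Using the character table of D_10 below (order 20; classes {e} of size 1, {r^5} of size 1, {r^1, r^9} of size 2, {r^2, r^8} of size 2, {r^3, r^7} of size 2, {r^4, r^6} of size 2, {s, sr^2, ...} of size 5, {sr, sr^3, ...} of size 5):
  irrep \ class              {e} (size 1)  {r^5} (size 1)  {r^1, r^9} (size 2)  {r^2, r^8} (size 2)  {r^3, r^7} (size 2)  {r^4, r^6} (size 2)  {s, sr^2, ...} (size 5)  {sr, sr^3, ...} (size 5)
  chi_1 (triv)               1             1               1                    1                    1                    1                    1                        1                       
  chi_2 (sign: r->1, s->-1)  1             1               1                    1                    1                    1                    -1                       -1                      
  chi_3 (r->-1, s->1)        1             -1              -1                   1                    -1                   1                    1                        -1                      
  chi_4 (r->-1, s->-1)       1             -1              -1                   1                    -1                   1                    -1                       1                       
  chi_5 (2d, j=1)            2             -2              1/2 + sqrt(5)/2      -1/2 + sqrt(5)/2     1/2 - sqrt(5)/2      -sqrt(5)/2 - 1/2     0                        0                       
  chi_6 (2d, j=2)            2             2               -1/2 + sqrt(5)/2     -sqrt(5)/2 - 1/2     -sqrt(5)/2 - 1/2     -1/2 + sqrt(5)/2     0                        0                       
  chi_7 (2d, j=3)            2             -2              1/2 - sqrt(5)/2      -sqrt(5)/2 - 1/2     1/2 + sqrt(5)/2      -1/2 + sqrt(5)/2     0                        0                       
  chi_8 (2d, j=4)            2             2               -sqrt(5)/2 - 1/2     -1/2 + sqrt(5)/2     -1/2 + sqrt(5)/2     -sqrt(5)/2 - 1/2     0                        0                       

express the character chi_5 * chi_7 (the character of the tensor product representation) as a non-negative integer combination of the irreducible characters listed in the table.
chi_5 tensor chi_7 = chi_6 + chi_8 (all other irreducibles have multiplicity 0).

Reasoning: The character of a tensor product is the pointwise product (chi_5 * chi_7)(C) = chi_5(C) * chi_7(C):
  {e}: (2)*(2), {r^5}: (-2)*(-2), {r^1, r^9}: (1/2 + sqrt(5)/2)*(1/2 - sqrt(5)/2), {r^2, r^8}: (-1/2 + sqrt(5)/2)*(-sqrt(5)/2 - 1/2), {r^3, r^7}: (1/2 - sqrt(5)/2)*(1/2 + sqrt(5)/2), {r^4, r^6}: (-sqrt(5)/2 - 1/2)*(-1/2 + sqrt(5)/2), {s, sr^2, ...}: (0)*(0), {sr, sr^3, ...}: (0)*(0)
so (chi_5 * chi_7) takes values
  {e} -> 4, {r^5} -> 4, {r^1, r^9} -> -1, {r^2, r^8} -> -1, {r^3, r^7} -> -1, {r^4, r^6} -> -1, {s, sr^2, ...} -> 0, {sr, sr^3, ...} -> 0.
Now take the inner product of this character with each irreducible chi from the table, <chi_5*chi_7, chi> = (1/20) sum_C |C| (chi_5*chi_7)(C) conj(chi(C)):
  <chi_5*chi_7, chi_1> = (1/20)[1*(4)*conj(1) + 1*(4)*conj(1) + 2*(-1)*conj(1) + 2*(-1)*conj(1) + 2*(-1)*conj(1) + 2*(-1)*conj(1) + 5*(0)*conj(1) + 5*(0)*conj(1)]
      = (1/20)[(4) + (4) + (-2) + (-2) + (-2) + (-2) + (0) + (0)] = 0/20 = 0
  <chi_5*chi_7, chi_2> = (1/20)[1*(4)*conj(1) + 1*(4)*conj(1) + 2*(-1)*conj(1) + 2*(-1)*conj(1) + 2*(-1)*conj(1) + 2*(-1)*conj(1) + 5*(0)*conj(-1) + 5*(0)*conj(-1)]
      = (1/20)[(4) + (4) + (-2) + (-2) + (-2) + (-2) + (0) + (0)] = 0/20 = 0
  <chi_5*chi_7, chi_3> = (1/20)[1*(4)*conj(1) + 1*(4)*conj(-1) + 2*(-1)*conj(-1) + 2*(-1)*conj(1) + 2*(-1)*conj(-1) + 2*(-1)*conj(1) + 5*(0)*conj(1) + 5*(0)*conj(-1)]
      = (1/20)[(4) + (-4) + (2) + (-2) + (2) + (-2) + (0) + (0)] = 0/20 = 0
  <chi_5*chi_7, chi_4> = (1/20)[1*(4)*conj(1) + 1*(4)*conj(-1) + 2*(-1)*conj(-1) + 2*(-1)*conj(1) + 2*(-1)*conj(-1) + 2*(-1)*conj(1) + 5*(0)*conj(-1) + 5*(0)*conj(1)]
      = (1/20)[(4) + (-4) + (2) + (-2) + (2) + (-2) + (0) + (0)] = 0/20 = 0
  <chi_5*chi_7, chi_5> = (1/20)[1*(4)*conj(2) + 1*(4)*conj(-2) + 2*(-1)*conj(1/2 + sqrt(5)/2) + 2*(-1)*conj(-1/2 + sqrt(5)/2) + 2*(-1)*conj(1/2 - sqrt(5)/2) + 2*(-1)*conj(-sqrt(5)/2 - 1/2) + 5*(0)*conj(0) + 5*(0)*conj(0)]
      = (1/20)[(8) + (-8) + (-sqrt(5) - 1) + (1 - sqrt(5)) + (-1 + sqrt(5)) + (1 + sqrt(5)) + (0) + (0)] = 0/20 = 0
  <chi_5*chi_7, chi_6> = (1/20)[1*(4)*conj(2) + 1*(4)*conj(2) + 2*(-1)*conj(-1/2 + sqrt(5)/2) + 2*(-1)*conj(-sqrt(5)/2 - 1/2) + 2*(-1)*conj(-sqrt(5)/2 - 1/2) + 2*(-1)*conj(-1/2 + sqrt(5)/2) + 5*(0)*conj(0) + 5*(0)*conj(0)]
      = (1/20)[(8) + (8) + (1 - sqrt(5)) + (1 + sqrt(5)) + (1 + sqrt(5)) + (1 - sqrt(5)) + (0) + (0)] = 20/20 = 1
  <chi_5*chi_7, chi_7> = (1/20)[1*(4)*conj(2) + 1*(4)*conj(-2) + 2*(-1)*conj(1/2 - sqrt(5)/2) + 2*(-1)*conj(-sqrt(5)/2 - 1/2) + 2*(-1)*conj(1/2 + sqrt(5)/2) + 2*(-1)*conj(-1/2 + sqrt(5)/2) + 5*(0)*conj(0) + 5*(0)*conj(0)]
      = (1/20)[(8) + (-8) + (-1 + sqrt(5)) + (1 + sqrt(5)) + (-sqrt(5) - 1) + (1 - sqrt(5)) + (0) + (0)] = 0/20 = 0
  <chi_5*chi_7, chi_8> = (1/20)[1*(4)*conj(2) + 1*(4)*conj(2) + 2*(-1)*conj(-sqrt(5)/2 - 1/2) + 2*(-1)*conj(-1/2 + sqrt(5)/2) + 2*(-1)*conj(-1/2 + sqrt(5)/2) + 2*(-1)*conj(-sqrt(5)/2 - 1/2) + 5*(0)*conj(0) + 5*(0)*conj(0)]
      = (1/20)[(8) + (8) + (1 + sqrt(5)) + (1 - sqrt(5)) + (1 - sqrt(5)) + (1 + sqrt(5)) + (0) + (0)] = 20/20 = 1
Hence the multiplicities are chi_6: 1, chi_8: 1. Dimension check: dim(chi_5)*dim(chi_7) = 2*2 = 4 and sum (mult * dim) = 1*2 + 1*2 = 4.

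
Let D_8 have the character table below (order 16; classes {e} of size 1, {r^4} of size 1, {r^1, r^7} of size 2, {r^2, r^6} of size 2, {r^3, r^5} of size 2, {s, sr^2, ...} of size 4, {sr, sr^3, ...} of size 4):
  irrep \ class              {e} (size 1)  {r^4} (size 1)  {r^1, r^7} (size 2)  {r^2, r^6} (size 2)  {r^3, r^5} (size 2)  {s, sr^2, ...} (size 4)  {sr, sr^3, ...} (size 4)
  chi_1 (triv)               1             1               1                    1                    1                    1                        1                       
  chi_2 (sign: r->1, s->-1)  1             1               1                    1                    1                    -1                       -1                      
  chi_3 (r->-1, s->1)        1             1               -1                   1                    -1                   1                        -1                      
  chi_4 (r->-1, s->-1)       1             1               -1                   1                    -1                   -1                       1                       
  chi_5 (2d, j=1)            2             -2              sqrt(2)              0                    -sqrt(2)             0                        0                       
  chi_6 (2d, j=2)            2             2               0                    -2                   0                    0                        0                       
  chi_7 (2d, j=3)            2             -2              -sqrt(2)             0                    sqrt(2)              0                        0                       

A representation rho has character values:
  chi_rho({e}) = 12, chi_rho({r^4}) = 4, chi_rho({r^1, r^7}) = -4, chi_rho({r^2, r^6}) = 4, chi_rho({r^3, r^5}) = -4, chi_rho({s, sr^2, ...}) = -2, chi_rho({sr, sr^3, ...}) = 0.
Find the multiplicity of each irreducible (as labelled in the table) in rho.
Multiplicities: chi_1: 0, chi_2: 1, chi_3: 2, chi_4: 3, chi_5: 1, chi_6: 1, chi_7: 1.

Use <chi_rho, chi> = (1/|G|) sum_C |C| * chi_rho(C) * conj(chi(C)) with |G| = 16 for each irreducible chi in the table:
  <chi_rho, chi_1> = (1/16)[1*(12)*conj(1) + 1*(4)*conj(1) + 2*(-4)*conj(1) + 2*(4)*conj(1) + 2*(-4)*conj(1) + 4*(-2)*conj(1) + 4*(0)*conj(1)]
      = (1/16)[(12) + (4) + (-8) + (8) + (-8) + (-8) + (0)] = 0/16 = 0
  <chi_rho, chi_2> = (1/16)[1*(12)*conj(1) + 1*(4)*conj(1) + 2*(-4)*conj(1) + 2*(4)*conj(1) + 2*(-4)*conj(1) + 4*(-2)*conj(-1) + 4*(0)*conj(-1)]
      = (1/16)[(12) + (4) + (-8) + (8) + (-8) + (8) + (0)] = 16/16 = 1
  <chi_rho, chi_3> = (1/16)[1*(12)*conj(1) + 1*(4)*conj(1) + 2*(-4)*conj(-1) + 2*(4)*conj(1) + 2*(-4)*conj(-1) + 4*(-2)*conj(1) + 4*(0)*conj(-1)]
      = (1/16)[(12) + (4) + (8) + (8) + (8) + (-8) + (0)] = 32/16 = 2
  <chi_rho, chi_4> = (1/16)[1*(12)*conj(1) + 1*(4)*conj(1) + 2*(-4)*conj(-1) + 2*(4)*conj(1) + 2*(-4)*conj(-1) + 4*(-2)*conj(-1) + 4*(0)*conj(1)]
      = (1/16)[(12) + (4) + (8) + (8) + (8) + (8) + (0)] = 48/16 = 3
  <chi_rho, chi_5> = (1/16)[1*(12)*conj(2) + 1*(4)*conj(-2) + 2*(-4)*conj(sqrt(2)) + 2*(4)*conj(0) + 2*(-4)*conj(-sqrt(2)) + 4*(-2)*conj(0) + 4*(0)*conj(0)]
      = (1/16)[(24) + (-8) + (-8*sqrt(2)) + (0) + (8*sqrt(2)) + (0) + (0)] = 16/16 = 1
  <chi_rho, chi_6> = (1/16)[1*(12)*conj(2) + 1*(4)*conj(2) + 2*(-4)*conj(0) + 2*(4)*conj(-2) + 2*(-4)*conj(0) + 4*(-2)*conj(0) + 4*(0)*conj(0)]
      = (1/16)[(24) + (8) + (0) + (-16) + (0) + (0) + (0)] = 16/16 = 1
  <chi_rho, chi_7> = (1/16)[1*(12)*conj(2) + 1*(4)*conj(-2) + 2*(-4)*conj(-sqrt(2)) + 2*(4)*conj(0) + 2*(-4)*conj(sqrt(2)) + 4*(-2)*conj(0) + 4*(0)*conj(0)]
      = (1/16)[(24) + (-8) + (8*sqrt(2)) + (0) + (-8*sqrt(2)) + (0) + (0)] = 16/16 = 1
Dimension check: dim(rho) = sum (mult * dim) = 0*1 + 1*1 + 2*1 + 3*1 + 1*2 + 1*2 + 1*2 = 12 = chi_rho(e) = 12.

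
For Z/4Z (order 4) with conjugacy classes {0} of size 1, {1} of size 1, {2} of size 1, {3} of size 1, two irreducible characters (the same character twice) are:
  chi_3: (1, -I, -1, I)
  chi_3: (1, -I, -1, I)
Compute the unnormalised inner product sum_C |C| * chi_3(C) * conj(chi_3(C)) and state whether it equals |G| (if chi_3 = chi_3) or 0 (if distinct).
Sum = 4 = |G| = 4; so <chi_3, chi_3> = 1 (norm-1 confirms irreducibility).

Proof sketch: Compute term by term over conjugacy classes (|C| * chi_3(C) * conj(chi_3(C))):
  1*(1)*conj(1) + 1*(-I)*conj(-I) + 1*(-1)*conj(-1) + 1*(I)*conj(I)
  = (1) + (1) + (1) + (1)
  = 4.
(Exp terms are combined using exp(i*s)*conj(exp(i*t)) = exp(i*(s-t)), and sums of them are collapsed using the identity that for every m > 1 the m distinct m-th roots of unity sum to 0, e.g. 1 + exp(2*I*pi/3) + exp(-2*I*pi/3) = 0.)
Dividing by |G| = 4 gives 4/4 = 1, matching the row-orthogonality relation <chi_3, chi_3> = [chi_3 = chi_3].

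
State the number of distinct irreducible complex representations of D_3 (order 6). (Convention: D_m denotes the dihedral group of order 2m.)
3

Explanation: The number of irreducible complex representations of a finite group equals its number of conjugacy classes. D_3 has 3 conjugacy classes ((n+3)/2 for n odd), so D_3 (order 6) has exactly 3 irreducible complex representations.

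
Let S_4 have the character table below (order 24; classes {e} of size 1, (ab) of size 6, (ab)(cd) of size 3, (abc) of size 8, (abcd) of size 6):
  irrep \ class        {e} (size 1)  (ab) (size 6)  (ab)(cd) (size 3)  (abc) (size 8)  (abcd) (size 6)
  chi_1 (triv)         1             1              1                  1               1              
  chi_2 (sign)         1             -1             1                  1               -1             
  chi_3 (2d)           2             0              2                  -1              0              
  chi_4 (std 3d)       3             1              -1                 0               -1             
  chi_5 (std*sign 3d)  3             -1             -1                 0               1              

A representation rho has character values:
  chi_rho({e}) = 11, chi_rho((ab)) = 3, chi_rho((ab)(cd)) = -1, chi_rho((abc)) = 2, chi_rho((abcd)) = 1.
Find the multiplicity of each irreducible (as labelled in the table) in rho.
Multiplicities: chi_1: 2, chi_2: 0, chi_3: 0, chi_4: 2, chi_5: 1.

Argument: Use <chi_rho, chi> = (1/|G|) sum_C |C| * chi_rho(C) * conj(chi(C)) with |G| = 24 for each irreducible chi in the table:
  <chi_rho, chi_1> = (1/24)[1*(11)*conj(1) + 6*(3)*conj(1) + 3*(-1)*conj(1) + 8*(2)*conj(1) + 6*(1)*conj(1)]
      = (1/24)[(11) + (18) + (-3) + (16) + (6)] = 48/24 = 2
  <chi_rho, chi_2> = (1/24)[1*(11)*conj(1) + 6*(3)*conj(-1) + 3*(-1)*conj(1) + 8*(2)*conj(1) + 6*(1)*conj(-1)]
      = (1/24)[(11) + (-18) + (-3) + (16) + (-6)] = 0/24 = 0
  <chi_rho, chi_3> = (1/24)[1*(11)*conj(2) + 6*(3)*conj(0) + 3*(-1)*conj(2) + 8*(2)*conj(-1) + 6*(1)*conj(0)]
      = (1/24)[(22) + (0) + (-6) + (-16) + (0)] = 0/24 = 0
  <chi_rho, chi_4> = (1/24)[1*(11)*conj(3) + 6*(3)*conj(1) + 3*(-1)*conj(-1) + 8*(2)*conj(0) + 6*(1)*conj(-1)]
      = (1/24)[(33) + (18) + (3) + (0) + (-6)] = 48/24 = 2
  <chi_rho, chi_5> = (1/24)[1*(11)*conj(3) + 6*(3)*conj(-1) + 3*(-1)*conj(-1) + 8*(2)*conj(0) + 6*(1)*conj(1)]
      = (1/24)[(33) + (-18) + (3) + (0) + (6)] = 24/24 = 1
Dimension check: dim(rho) = sum (mult * dim) = 2*1 + 0*1 + 0*2 + 2*3 + 1*3 = 11 = chi_rho(e) = 11.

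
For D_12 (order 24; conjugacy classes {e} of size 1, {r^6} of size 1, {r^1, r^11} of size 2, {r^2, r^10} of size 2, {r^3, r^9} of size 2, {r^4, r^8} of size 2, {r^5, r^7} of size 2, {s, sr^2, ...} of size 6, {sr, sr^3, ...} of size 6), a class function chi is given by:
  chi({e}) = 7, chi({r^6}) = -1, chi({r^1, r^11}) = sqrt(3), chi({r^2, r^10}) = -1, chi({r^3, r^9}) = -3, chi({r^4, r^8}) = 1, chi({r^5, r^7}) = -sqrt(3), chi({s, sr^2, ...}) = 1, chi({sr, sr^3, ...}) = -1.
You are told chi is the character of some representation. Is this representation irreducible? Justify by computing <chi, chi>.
Not irreducible (reducible): <chi, chi> = 4 > 1.

Justification: <chi, chi> = (1/|G|) sum_C |C| * |chi(C)|^2 = (1/24)[1*|7|^2 + 1*|-1|^2 + 2*|sqrt(3)|^2 + 2*|-1|^2 + 2*|-3|^2 + 2*|1|^2 + 2*|-sqrt(3)|^2 + 6*|1|^2 + 6*|-1|^2]
  = (1/24)[(49) + (1) + (6) + (2) + (18) + (2) + (6) + (6) + (6)] = 96/24 = 4.
A character is irreducible iff <chi, chi> = 1, so this representation is reducible.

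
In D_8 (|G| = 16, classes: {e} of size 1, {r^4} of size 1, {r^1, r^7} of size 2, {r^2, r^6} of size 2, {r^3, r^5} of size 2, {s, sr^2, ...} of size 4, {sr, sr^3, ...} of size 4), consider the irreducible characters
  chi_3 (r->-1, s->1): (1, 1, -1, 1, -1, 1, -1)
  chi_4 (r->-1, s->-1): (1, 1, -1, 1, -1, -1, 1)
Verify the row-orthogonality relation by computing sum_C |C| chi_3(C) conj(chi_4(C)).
Sum = 0; so <chi_3, chi_4> = 0 (distinct irreducibles are orthogonal).

Working: Compute term by term over conjugacy classes (|C| * chi_3(C) * conj(chi_4(C))):
  1*(1)*conj(1) + 1*(1)*conj(1) + 2*(-1)*conj(-1) + 2*(1)*conj(1) + 2*(-1)*conj(-1) + 4*(1)*conj(-1) + 4*(-1)*conj(1)
  = (1) + (1) + (2) + (2) + (2) + (-4) + (-4)
  = 0.
Dividing by |G| = 16 gives 0/16 = 0, matching the row-orthogonality relation <chi_3, chi_4> = [chi_3 = chi_4].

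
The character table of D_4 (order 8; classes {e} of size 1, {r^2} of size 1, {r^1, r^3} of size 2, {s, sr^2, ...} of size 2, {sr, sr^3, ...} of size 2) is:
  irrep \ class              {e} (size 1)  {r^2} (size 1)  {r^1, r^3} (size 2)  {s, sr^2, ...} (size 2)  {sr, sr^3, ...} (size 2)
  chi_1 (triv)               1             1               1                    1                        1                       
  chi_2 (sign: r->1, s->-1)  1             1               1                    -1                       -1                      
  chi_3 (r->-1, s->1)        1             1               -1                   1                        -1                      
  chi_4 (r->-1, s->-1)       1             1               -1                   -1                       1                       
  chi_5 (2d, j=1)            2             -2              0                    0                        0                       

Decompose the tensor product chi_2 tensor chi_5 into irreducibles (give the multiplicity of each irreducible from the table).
chi_2 tensor chi_5 = chi_5 (all other irreducibles have multiplicity 0).

The character of a tensor product is the pointwise product (chi_2 * chi_5)(C) = chi_2(C) * chi_5(C):
  {e}: (1)*(2), {r^2}: (1)*(-2), {r^1, r^3}: (1)*(0), {s, sr^2, ...}: (-1)*(0), {sr, sr^3, ...}: (-1)*(0)
so (chi_2 * chi_5) takes values
  {e} -> 2, {r^2} -> -2, {r^1, r^3} -> 0, {s, sr^2, ...} -> 0, {sr, sr^3, ...} -> 0.
Now take the inner product of this character with each irreducible chi from the table, <chi_2*chi_5, chi> = (1/8) sum_C |C| (chi_2*chi_5)(C) conj(chi(C)):
  <chi_2*chi_5, chi_1> = (1/8)[1*(2)*conj(1) + 1*(-2)*conj(1) + 2*(0)*conj(1) + 2*(0)*conj(1) + 2*(0)*conj(1)]
      = (1/8)[(2) + (-2) + (0) + (0) + (0)] = 0/8 = 0
  <chi_2*chi_5, chi_2> = (1/8)[1*(2)*conj(1) + 1*(-2)*conj(1) + 2*(0)*conj(1) + 2*(0)*conj(-1) + 2*(0)*conj(-1)]
      = (1/8)[(2) + (-2) + (0) + (0) + (0)] = 0/8 = 0
  <chi_2*chi_5, chi_3> = (1/8)[1*(2)*conj(1) + 1*(-2)*conj(1) + 2*(0)*conj(-1) + 2*(0)*conj(1) + 2*(0)*conj(-1)]
      = (1/8)[(2) + (-2) + (0) + (0) + (0)] = 0/8 = 0
  <chi_2*chi_5, chi_4> = (1/8)[1*(2)*conj(1) + 1*(-2)*conj(1) + 2*(0)*conj(-1) + 2*(0)*conj(-1) + 2*(0)*conj(1)]
      = (1/8)[(2) + (-2) + (0) + (0) + (0)] = 0/8 = 0
  <chi_2*chi_5, chi_5> = (1/8)[1*(2)*conj(2) + 1*(-2)*conj(-2) + 2*(0)*conj(0) + 2*(0)*conj(0) + 2*(0)*conj(0)]
      = (1/8)[(4) + (4) + (0) + (0) + (0)] = 8/8 = 1
Hence the multiplicities are chi_5: 1. Dimension check: dim(chi_2)*dim(chi_5) = 1*2 = 2 and sum (mult * dim) = 1*2 = 2.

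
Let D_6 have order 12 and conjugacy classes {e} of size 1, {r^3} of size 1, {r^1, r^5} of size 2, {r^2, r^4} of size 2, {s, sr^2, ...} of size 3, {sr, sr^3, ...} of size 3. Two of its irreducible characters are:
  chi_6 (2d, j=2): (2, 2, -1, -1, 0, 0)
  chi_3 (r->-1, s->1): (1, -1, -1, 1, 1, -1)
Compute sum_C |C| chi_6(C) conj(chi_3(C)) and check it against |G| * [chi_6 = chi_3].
Sum = 0; so <chi_6, chi_3> = 0 (distinct irreducibles are orthogonal).

Why: Compute term by term over conjugacy classes (|C| * chi_6(C) * conj(chi_3(C))):
  1*(2)*conj(1) + 1*(2)*conj(-1) + 2*(-1)*conj(-1) + 2*(-1)*conj(1) + 3*(0)*conj(1) + 3*(0)*conj(-1)
  = (2) + (-2) + (2) + (-2) + (0) + (0)
  = 0.
Dividing by |G| = 12 gives 0/12 = 0, matching the row-orthogonality relation <chi_6, chi_3> = [chi_6 = chi_3].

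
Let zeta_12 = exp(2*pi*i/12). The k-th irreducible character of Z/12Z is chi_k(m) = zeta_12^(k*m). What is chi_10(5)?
chi_10(5) = zeta_12^50 = exp(I*pi/3)

Justification: chi_10(5) = zeta_12^(10*5) = zeta_12^50. Since zeta_12^12 = 1, this equals zeta_12^2 = exp(2*pi*i*2/12) = exp(I*pi/3).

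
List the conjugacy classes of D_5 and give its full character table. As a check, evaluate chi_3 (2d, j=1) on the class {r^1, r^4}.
Conjugacy classes: {e} of size 1, {r^1, r^4} of size 2, {r^2, r^3} of size 2, {s, sr, ..., sr^4} of size 5.
Character table:
  irrep \ class              {e} (size 1)  {r^1, r^4} (size 2)  {r^2, r^3} (size 2)  {s, sr, ..., sr^4} (size 5)
  chi_1 (triv)               1             1                    1                    1                          
  chi_2 (sign: r->1, s->-1)  1             1                    1                    -1                         
  chi_3 (2d, j=1)            2             -1/2 + sqrt(5)/2     -sqrt(5)/2 - 1/2     0                          
  chi_4 (2d, j=2)            2             -sqrt(5)/2 - 1/2     -1/2 + sqrt(5)/2     0                          

Spot check: chi_3 (2d, j=1) on {r^1, r^4} = -1/2 + sqrt(5)/2.

Working: D_5 has order 2*5 = 10 with 4 conjugacy classes, hence 4 irreducibles. Sum of squared dims 1 + 1 + 4 + 4 = 10 = |G|. Linear characters come from the abelianisation; the 2-dimensional irreps have character r^k -> 2*cos(2*pi*j*k/5), reflections -> 0.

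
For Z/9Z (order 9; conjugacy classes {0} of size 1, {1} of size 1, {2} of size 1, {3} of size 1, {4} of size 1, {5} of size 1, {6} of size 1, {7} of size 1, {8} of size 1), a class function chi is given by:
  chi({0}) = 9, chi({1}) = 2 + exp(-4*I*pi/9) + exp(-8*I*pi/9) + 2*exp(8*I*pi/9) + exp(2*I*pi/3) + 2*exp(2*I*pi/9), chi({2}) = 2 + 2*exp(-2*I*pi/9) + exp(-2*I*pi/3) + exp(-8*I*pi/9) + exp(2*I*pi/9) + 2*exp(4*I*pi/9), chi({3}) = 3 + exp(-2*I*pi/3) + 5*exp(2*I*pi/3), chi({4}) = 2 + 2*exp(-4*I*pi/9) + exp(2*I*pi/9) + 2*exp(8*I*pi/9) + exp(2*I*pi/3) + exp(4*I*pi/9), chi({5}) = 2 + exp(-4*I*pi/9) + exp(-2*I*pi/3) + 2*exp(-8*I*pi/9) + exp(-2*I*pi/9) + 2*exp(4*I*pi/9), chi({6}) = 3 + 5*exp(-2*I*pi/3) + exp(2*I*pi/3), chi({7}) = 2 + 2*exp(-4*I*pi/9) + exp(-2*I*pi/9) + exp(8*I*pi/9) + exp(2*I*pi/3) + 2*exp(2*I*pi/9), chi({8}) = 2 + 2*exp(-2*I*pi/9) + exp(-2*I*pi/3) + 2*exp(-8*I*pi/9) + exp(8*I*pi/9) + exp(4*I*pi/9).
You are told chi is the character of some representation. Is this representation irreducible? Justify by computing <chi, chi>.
Not irreducible (reducible): <chi, chi> = 15 > 1.

Argument: <chi, chi> = (1/|G|) sum_C |C| * |chi(C)|^2 = (1/9)[1*|9|^2 + 1*|2 + exp(-4*I*pi/9) + exp(-8*I*pi/9) + 2*exp(8*I*pi/9) + exp(2*I*pi/3) + 2*exp(2*I*pi/9)|^2 + 1*|2 + 2*exp(-2*I*pi/9) + exp(-2*I*pi/3) + exp(-8*I*pi/9) + exp(2*I*pi/9) + 2*exp(4*I*pi/9)|^2 + 1*|3 + exp(-2*I*pi/3) + 5*exp(2*I*pi/3)|^2 + 1*|2 + 2*exp(-4*I*pi/9) + exp(2*I*pi/9) + 2*exp(8*I*pi/9) + exp(2*I*pi/3) + exp(4*I*pi/9)|^2 + 1*|2 + exp(-4*I*pi/9) + exp(-2*I*pi/3) + 2*exp(-8*I*pi/9) + exp(-2*I*pi/9) + 2*exp(4*I*pi/9)|^2 + 1*|3 + 5*exp(-2*I*pi/3) + exp(2*I*pi/3)|^2 + 1*|2 + 2*exp(-4*I*pi/9) + exp(-2*I*pi/9) + exp(8*I*pi/9) + exp(2*I*pi/3) + 2*exp(2*I*pi/9)|^2 + 1*|2 + 2*exp(-2*I*pi/9) + exp(-2*I*pi/3) + 2*exp(-8*I*pi/9) + exp(8*I*pi/9) + exp(4*I*pi/9)|^2]
  = (1/9)[(81) + (15 + 10*exp(-2*I*pi/3) + 6*exp(-4*I*pi/9) + 8*exp(-2*I*pi/9) + 9*exp(-8*I*pi/9) + 9*exp(8*I*pi/9) + 8*exp(2*I*pi/9) + 6*exp(4*I*pi/9) + 10*exp(2*I*pi/3)) + (15 + 10*exp(-2*I*pi/3) + 8*exp(-4*I*pi/9) + 9*exp(-2*I*pi/9) + 6*exp(-8*I*pi/9) + 6*exp(8*I*pi/9) + 9*exp(2*I*pi/9) + 8*exp(4*I*pi/9) + 10*exp(2*I*pi/3)) + (12) + (15 + 9*exp(-4*I*pi/9) + 10*exp(-2*I*pi/3) + 6*exp(-2*I*pi/9) + 8*exp(-8*I*pi/9) + 8*exp(8*I*pi/9) + 6*exp(2*I*pi/9) + 10*exp(2*I*pi/3) + 9*exp(4*I*pi/9)) + (15 + 9*exp(-4*I*pi/9) + 10*exp(-2*I*pi/3) + 6*exp(-2*I*pi/9) + 8*exp(-8*I*pi/9) + 8*exp(8*I*pi/9) + 6*exp(2*I*pi/9) + 10*exp(2*I*pi/3) + 9*exp(4*I*pi/9)) + (12) + (15 + 10*exp(-2*I*pi/3) + 8*exp(-4*I*pi/9) + 9*exp(-2*I*pi/9) + 6*exp(-8*I*pi/9) + 6*exp(8*I*pi/9) + 9*exp(2*I*pi/9) + 8*exp(4*I*pi/9) + 10*exp(2*I*pi/3)) + (15 + 10*exp(-2*I*pi/3) + 6*exp(-4*I*pi/9) + 8*exp(-2*I*pi/9) + 9*exp(-8*I*pi/9) + 9*exp(8*I*pi/9) + 8*exp(2*I*pi/9) + 6*exp(4*I*pi/9) + 10*exp(2*I*pi/3))] = 135/9 = 15.
(Exp terms are combined using exp(i*s)*conj(exp(i*t)) = exp(i*(s-t)), and sums of them are collapsed using the identity that for every m > 1 the m distinct m-th roots of unity sum to 0, e.g. 1 + exp(2*I*pi/3) + exp(-2*I*pi/3) = 0.)
A character is irreducible iff <chi, chi> = 1, so this representation is reducible.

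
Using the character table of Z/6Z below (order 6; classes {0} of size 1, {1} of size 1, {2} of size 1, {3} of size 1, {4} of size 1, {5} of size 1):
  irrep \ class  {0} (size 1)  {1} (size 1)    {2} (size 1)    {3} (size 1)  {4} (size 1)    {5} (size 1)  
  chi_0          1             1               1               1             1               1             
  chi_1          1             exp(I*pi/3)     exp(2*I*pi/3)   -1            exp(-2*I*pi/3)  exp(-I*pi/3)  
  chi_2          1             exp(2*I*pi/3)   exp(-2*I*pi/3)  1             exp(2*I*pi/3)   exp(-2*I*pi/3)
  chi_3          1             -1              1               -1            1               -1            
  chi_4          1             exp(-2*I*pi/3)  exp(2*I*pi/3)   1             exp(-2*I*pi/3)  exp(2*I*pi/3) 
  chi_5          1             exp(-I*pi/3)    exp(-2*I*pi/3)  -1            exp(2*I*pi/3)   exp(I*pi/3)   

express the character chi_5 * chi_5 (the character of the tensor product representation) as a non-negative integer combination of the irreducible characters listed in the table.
chi_5 tensor chi_5 = chi_4 (all other irreducibles have multiplicity 0).

Justification: The character of a tensor product is the pointwise product (chi_5 * chi_5)(C) = chi_5(C) * chi_5(C):
  {0}: (1)*(1), {1}: (exp(-I*pi/3))*(exp(-I*pi/3)), {2}: (exp(-2*I*pi/3))*(exp(-2*I*pi/3)), {3}: (-1)*(-1), {4}: (exp(2*I*pi/3))*(exp(2*I*pi/3)), {5}: (exp(I*pi/3))*(exp(I*pi/3))
so (chi_5 * chi_5) takes values
  {0} -> 1, {1} -> exp(-2*I*pi/3), {2} -> exp(2*I*pi/3), {3} -> 1, {4} -> exp(-2*I*pi/3), {5} -> exp(2*I*pi/3).
Now take the inner product of this character with each irreducible chi from the table, <chi_5*chi_5, chi> = (1/6) sum_C |C| (chi_5*chi_5)(C) conj(chi(C)):
  <chi_5*chi_5, chi_0> = (1/6)[1*(1)*conj(1) + 1*(exp(-2*I*pi/3))*conj(1) + 1*(exp(2*I*pi/3))*conj(1) + 1*(1)*conj(1) + 1*(exp(-2*I*pi/3))*conj(1) + 1*(exp(2*I*pi/3))*conj(1)]
      = (1/6)[(1) + (exp(-2*I*pi/3)) + (exp(2*I*pi/3)) + (1) + (exp(-2*I*pi/3)) + (exp(2*I*pi/3))] = 0/6 = 0
  <chi_5*chi_5, chi_1> = (1/6)[1*(1)*conj(1) + 1*(exp(-2*I*pi/3))*conj(exp(I*pi/3)) + 1*(exp(2*I*pi/3))*conj(exp(2*I*pi/3)) + 1*(1)*conj(-1) + 1*(exp(-2*I*pi/3))*conj(exp(-2*I*pi/3)) + 1*(exp(2*I*pi/3))*conj(exp(-I*pi/3))]
      = (1/6)[(1) + (-1) + (1) + (-1) + (1) + (-1)] = 0/6 = 0
  <chi_5*chi_5, chi_2> = (1/6)[1*(1)*conj(1) + 1*(exp(-2*I*pi/3))*conj(exp(2*I*pi/3)) + 1*(exp(2*I*pi/3))*conj(exp(-2*I*pi/3)) + 1*(1)*conj(1) + 1*(exp(-2*I*pi/3))*conj(exp(2*I*pi/3)) + 1*(exp(2*I*pi/3))*conj(exp(-2*I*pi/3))]
      = (1/6)[(1) + (exp(2*I*pi/3)) + (exp(-2*I*pi/3)) + (1) + (exp(2*I*pi/3)) + (exp(-2*I*pi/3))] = 0/6 = 0
  <chi_5*chi_5, chi_3> = (1/6)[1*(1)*conj(1) + 1*(exp(-2*I*pi/3))*conj(-1) + 1*(exp(2*I*pi/3))*conj(1) + 1*(1)*conj(-1) + 1*(exp(-2*I*pi/3))*conj(1) + 1*(exp(2*I*pi/3))*conj(-1)]
      = (1/6)[(1) + (-exp(-2*I*pi/3)) + (exp(2*I*pi/3)) + (-1) + (exp(-2*I*pi/3)) + (-exp(2*I*pi/3))] = 0/6 = 0
  <chi_5*chi_5, chi_4> = (1/6)[1*(1)*conj(1) + 1*(exp(-2*I*pi/3))*conj(exp(-2*I*pi/3)) + 1*(exp(2*I*pi/3))*conj(exp(2*I*pi/3)) + 1*(1)*conj(1) + 1*(exp(-2*I*pi/3))*conj(exp(-2*I*pi/3)) + 1*(exp(2*I*pi/3))*conj(exp(2*I*pi/3))]
      = (1/6)[(1) + (1) + (1) + (1) + (1) + (1)] = 6/6 = 1
  <chi_5*chi_5, chi_5> = (1/6)[1*(1)*conj(1) + 1*(exp(-2*I*pi/3))*conj(exp(-I*pi/3)) + 1*(exp(2*I*pi/3))*conj(exp(-2*I*pi/3)) + 1*(1)*conj(-1) + 1*(exp(-2*I*pi/3))*conj(exp(2*I*pi/3)) + 1*(exp(2*I*pi/3))*conj(exp(I*pi/3))]
      = (1/6)[(1) + (exp(-I*pi/3)) + (exp(-2*I*pi/3)) + (-1) + (exp(2*I*pi/3)) + (exp(I*pi/3))] = 0/6 = 0
(Exp terms are combined using exp(i*s)*conj(exp(i*t)) = exp(i*(s-t)), and sums of them are collapsed using the identity that for every m > 1 the m distinct m-th roots of unity sum to 0, e.g. 1 + exp(2*I*pi/3) + exp(-2*I*pi/3) = 0.)
Hence the multiplicities are chi_4: 1. Dimension check: dim(chi_5)*dim(chi_5) = 1*1 = 1 and sum (mult * dim) = 1*1 = 1.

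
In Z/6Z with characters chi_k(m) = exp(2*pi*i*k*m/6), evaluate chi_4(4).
chi_4(4) = zeta_6^16 = exp(-2*I*pi/3)

Reasoning: chi_4(4) = zeta_6^(4*4) = zeta_6^16. Since zeta_6^6 = 1, this equals zeta_6^4 = exp(2*pi*i*4/6) = exp(-2*I*pi/3).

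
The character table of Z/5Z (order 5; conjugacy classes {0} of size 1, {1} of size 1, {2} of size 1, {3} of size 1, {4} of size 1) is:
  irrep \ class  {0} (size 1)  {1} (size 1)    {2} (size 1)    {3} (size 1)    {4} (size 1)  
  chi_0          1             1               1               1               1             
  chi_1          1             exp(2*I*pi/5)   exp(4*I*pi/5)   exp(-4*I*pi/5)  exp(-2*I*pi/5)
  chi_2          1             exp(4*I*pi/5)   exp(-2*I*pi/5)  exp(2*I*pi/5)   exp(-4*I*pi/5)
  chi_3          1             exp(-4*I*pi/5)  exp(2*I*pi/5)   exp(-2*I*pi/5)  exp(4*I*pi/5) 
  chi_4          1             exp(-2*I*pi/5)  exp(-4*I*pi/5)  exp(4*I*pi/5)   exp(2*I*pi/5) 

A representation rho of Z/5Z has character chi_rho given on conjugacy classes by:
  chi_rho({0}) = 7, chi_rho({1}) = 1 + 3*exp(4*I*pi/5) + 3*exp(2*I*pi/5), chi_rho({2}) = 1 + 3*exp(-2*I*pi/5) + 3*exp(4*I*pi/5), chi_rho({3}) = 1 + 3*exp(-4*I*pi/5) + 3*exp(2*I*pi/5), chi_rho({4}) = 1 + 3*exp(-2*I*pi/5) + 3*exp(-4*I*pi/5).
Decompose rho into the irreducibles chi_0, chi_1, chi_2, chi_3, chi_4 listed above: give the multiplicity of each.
Multiplicities: chi_0: 1, chi_1: 3, chi_2: 3, chi_3: 0, chi_4: 0.

Details: Use <chi_rho, chi> = (1/|G|) sum_C |C| * chi_rho(C) * conj(chi(C)) with |G| = 5 for each irreducible chi in the table:
  <chi_rho, chi_0> = (1/5)[1*(7)*conj(1) + 1*(1 + 3*exp(4*I*pi/5) + 3*exp(2*I*pi/5))*conj(1) + 1*(1 + 3*exp(-2*I*pi/5) + 3*exp(4*I*pi/5))*conj(1) + 1*(1 + 3*exp(-4*I*pi/5) + 3*exp(2*I*pi/5))*conj(1) + 1*(1 + 3*exp(-2*I*pi/5) + 3*exp(-4*I*pi/5))*conj(1)]
      = (1/5)[(7) + (1 + 3*exp(4*I*pi/5) + 3*exp(2*I*pi/5)) + (1 + 3*exp(-2*I*pi/5) + 3*exp(4*I*pi/5)) + (1 + 3*exp(-4*I*pi/5) + 3*exp(2*I*pi/5)) + (1 + 3*exp(-2*I*pi/5) + 3*exp(-4*I*pi/5))] = 5/5 = 1
  <chi_rho, chi_1> = (1/5)[1*(7)*conj(1) + 1*(1 + 3*exp(4*I*pi/5) + 3*exp(2*I*pi/5))*conj(exp(2*I*pi/5)) + 1*(1 + 3*exp(-2*I*pi/5) + 3*exp(4*I*pi/5))*conj(exp(4*I*pi/5)) + 1*(1 + 3*exp(-4*I*pi/5) + 3*exp(2*I*pi/5))*conj(exp(-4*I*pi/5)) + 1*(1 + 3*exp(-2*I*pi/5) + 3*exp(-4*I*pi/5))*conj(exp(-2*I*pi/5))]
      = (1/5)[(7) + (3 + exp(-2*I*pi/5) + 3*exp(2*I*pi/5)) + (3 + exp(-4*I*pi/5) + 3*exp(4*I*pi/5)) + (3 + 3*exp(-4*I*pi/5) + exp(4*I*pi/5)) + (3 + 3*exp(-2*I*pi/5) + exp(2*I*pi/5))] = 15/5 = 3
  <chi_rho, chi_2> = (1/5)[1*(7)*conj(1) + 1*(1 + 3*exp(4*I*pi/5) + 3*exp(2*I*pi/5))*conj(exp(4*I*pi/5)) + 1*(1 + 3*exp(-2*I*pi/5) + 3*exp(4*I*pi/5))*conj(exp(-2*I*pi/5)) + 1*(1 + 3*exp(-4*I*pi/5) + 3*exp(2*I*pi/5))*conj(exp(2*I*pi/5)) + 1*(1 + 3*exp(-2*I*pi/5) + 3*exp(-4*I*pi/5))*conj(exp(-4*I*pi/5))]
      = (1/5)[(7) + (3 + 3*exp(-2*I*pi/5) + exp(-4*I*pi/5)) + (3 + 3*exp(-4*I*pi/5) + exp(2*I*pi/5)) + (3 + exp(-2*I*pi/5) + 3*exp(4*I*pi/5)) + (3 + exp(4*I*pi/5) + 3*exp(2*I*pi/5))] = 15/5 = 3
  <chi_rho, chi_3> = (1/5)[1*(7)*conj(1) + 1*(1 + 3*exp(4*I*pi/5) + 3*exp(2*I*pi/5))*conj(exp(-4*I*pi/5)) + 1*(1 + 3*exp(-2*I*pi/5) + 3*exp(4*I*pi/5))*conj(exp(2*I*pi/5)) + 1*(1 + 3*exp(-4*I*pi/5) + 3*exp(2*I*pi/5))*conj(exp(-2*I*pi/5)) + 1*(1 + 3*exp(-2*I*pi/5) + 3*exp(-4*I*pi/5))*conj(exp(4*I*pi/5))]
      = (1/5)[(7) + (3*exp(-2*I*pi/5) + 3*exp(-4*I*pi/5) + exp(4*I*pi/5)) + (3*exp(-4*I*pi/5) + exp(-2*I*pi/5) + 3*exp(2*I*pi/5)) + (3*exp(-2*I*pi/5) + exp(2*I*pi/5) + 3*exp(4*I*pi/5)) + (exp(-4*I*pi/5) + 3*exp(4*I*pi/5) + 3*exp(2*I*pi/5))] = 0/5 = 0
  <chi_rho, chi_4> = (1/5)[1*(7)*conj(1) + 1*(1 + 3*exp(4*I*pi/5) + 3*exp(2*I*pi/5))*conj(exp(-2*I*pi/5)) + 1*(1 + 3*exp(-2*I*pi/5) + 3*exp(4*I*pi/5))*conj(exp(-4*I*pi/5)) + 1*(1 + 3*exp(-4*I*pi/5) + 3*exp(2*I*pi/5))*conj(exp(4*I*pi/5)) + 1*(1 + 3*exp(-2*I*pi/5) + 3*exp(-4*I*pi/5))*conj(exp(2*I*pi/5))]
      = (1/5)[(7) + (3*exp(-4*I*pi/5) + exp(2*I*pi/5) + 3*exp(4*I*pi/5)) + (3*exp(-2*I*pi/5) + exp(4*I*pi/5) + 3*exp(2*I*pi/5)) + (3*exp(-2*I*pi/5) + exp(-4*I*pi/5) + 3*exp(2*I*pi/5)) + (3*exp(-4*I*pi/5) + exp(-2*I*pi/5) + 3*exp(4*I*pi/5))] = 0/5 = 0
(Exp terms are combined using exp(i*s)*conj(exp(i*t)) = exp(i*(s-t)), and sums of them are collapsed using the identity that for every m > 1 the m distinct m-th roots of unity sum to 0, e.g. 1 + exp(2*I*pi/3) + exp(-2*I*pi/3) = 0.)
Dimension check: dim(rho) = sum (mult * dim) = 1*1 + 3*1 + 3*1 + 0*1 + 0*1 = 7 = chi_rho(e) = 7.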